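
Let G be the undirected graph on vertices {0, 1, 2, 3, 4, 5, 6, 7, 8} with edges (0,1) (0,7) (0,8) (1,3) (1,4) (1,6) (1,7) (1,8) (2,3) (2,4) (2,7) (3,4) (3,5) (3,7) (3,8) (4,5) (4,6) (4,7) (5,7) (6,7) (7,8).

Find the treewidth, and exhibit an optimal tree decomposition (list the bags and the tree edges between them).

Treewidth 3.
One such decomposition:
Bags: B1 = {3, 4, 5, 7}  B2 = {1, 3, 4, 7}  B3 = {2, 3, 4, 7}  B4 = {1, 4, 6, 7}  B5 = {1, 3, 7, 8}  B6 = {0, 1, 7, 8}
Tree: B1–B2, B1–B3, B2–B4, B2–B5, B5–B6

Each bag holds 4 vertices, so the decomposition has width 3, which upper-bounds the treewidth. For the lower bound, the 4 vertices {0, 1, 7, 8} are pairwise adjacent, and any tree decomposition puts a clique entirely inside one bag — forcing width ≥ 3. Therefore the treewidth is 3.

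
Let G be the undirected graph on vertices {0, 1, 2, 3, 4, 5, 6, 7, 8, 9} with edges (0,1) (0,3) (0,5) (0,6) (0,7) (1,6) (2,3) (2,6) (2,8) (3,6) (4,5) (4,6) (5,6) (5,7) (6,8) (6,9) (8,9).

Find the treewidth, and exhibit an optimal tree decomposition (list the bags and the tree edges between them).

Treewidth 2.
Bags: B1 = {4, 5, 6}  B2 = {0, 5, 6}  B3 = {0, 1, 6}  B4 = {0, 3, 6}  B5 = {2, 3, 6}  B6 = {0, 5, 7}  B7 = {2, 6, 8}  B8 = {6, 8, 9}
Tree: B1–B2, B2–B3, B2–B4, B4–B5, B2–B6, B5–B7, B7–B8

The largest bag has 3 vertices, giving width 2; this decomposition certifies tw(G) ≤ 2. Conversely, {0, 1, 6} is a clique of size 3, and the vertices of any clique must share a bag in every tree decomposition; so some bag has ≥ 3 vertices and tw(G) ≥ 2. Combining the bounds, tw(G) = 2.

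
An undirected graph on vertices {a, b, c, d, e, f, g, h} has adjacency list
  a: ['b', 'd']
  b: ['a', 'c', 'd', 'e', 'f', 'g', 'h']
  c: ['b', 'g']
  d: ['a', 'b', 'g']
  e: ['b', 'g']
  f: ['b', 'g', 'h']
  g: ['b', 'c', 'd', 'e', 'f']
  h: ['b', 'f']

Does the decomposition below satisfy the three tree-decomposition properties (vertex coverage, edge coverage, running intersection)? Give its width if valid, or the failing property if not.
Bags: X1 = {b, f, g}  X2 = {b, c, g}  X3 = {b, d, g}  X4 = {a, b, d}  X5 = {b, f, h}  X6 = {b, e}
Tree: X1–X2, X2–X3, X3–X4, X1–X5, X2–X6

A tree decomposition must satisfy three properties: every vertex lies in some bag; for every edge, both endpoints lie together in some bag; and for every vertex, the bags containing it form a connected subtree. Here edge (g,e) lies in no bag, so the decomposition is invalid.

No — edge (g,e) lies in no bag.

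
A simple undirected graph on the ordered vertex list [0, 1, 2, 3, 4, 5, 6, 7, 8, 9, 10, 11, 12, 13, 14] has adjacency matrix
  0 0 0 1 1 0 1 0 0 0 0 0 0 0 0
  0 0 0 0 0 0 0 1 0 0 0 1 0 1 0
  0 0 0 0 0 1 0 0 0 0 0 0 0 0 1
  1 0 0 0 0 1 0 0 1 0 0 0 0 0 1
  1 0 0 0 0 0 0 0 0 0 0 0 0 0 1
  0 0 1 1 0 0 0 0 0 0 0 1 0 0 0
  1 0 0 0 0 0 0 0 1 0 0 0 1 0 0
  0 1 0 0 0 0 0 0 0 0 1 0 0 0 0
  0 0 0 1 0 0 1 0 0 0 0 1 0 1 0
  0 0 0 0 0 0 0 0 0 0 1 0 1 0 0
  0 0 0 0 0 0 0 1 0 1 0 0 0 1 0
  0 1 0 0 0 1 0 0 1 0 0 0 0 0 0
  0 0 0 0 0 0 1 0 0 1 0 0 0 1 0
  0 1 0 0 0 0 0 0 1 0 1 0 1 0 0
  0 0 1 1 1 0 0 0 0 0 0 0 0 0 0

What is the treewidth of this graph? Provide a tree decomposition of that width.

Treewidth 3.
One optimal decomposition is:
Bags: B1 = {0, 2, 4, 14}  B2 = {0, 2, 3, 14}  B3 = {0, 2, 3, 5}  B4 = {0, 3, 5, 6}  B5 = {3, 5, 6, 8}  B6 = {5, 6, 8, 11}  B7 = {6, 8, 11, 12}  B8 = {8, 11, 12, 13}  B9 = {1, 11, 12, 13}  B10 = {1, 9, 12, 13}  B11 = {1, 9, 10, 13}  B12 = {1, 7, 9, 10}
Tree: B1–B2, B2–B3, B3–B4, B4–B5, B5–B6, B6–B7, B7–B8, B8–B9, B9–B10, B10–B11, B11–B12

The largest bag has 4 vertices, giving width 3; this decomposition certifies tw(G) ≤ 3. For the lower bound: the 4 vertex sets {2,4,14}, {0}, {3}, {5,6,8,11} are disjoint, each induces a connected subgraph, and every pair is joined by at least one edge of G. Contracting each set to a single vertex therefore yields K_{4} as a minor, and since treewidth is minor-monotone, tw(G) ≥ tw(K_{4}) = 3. The upper and lower bounds meet at 3, so that is the treewidth.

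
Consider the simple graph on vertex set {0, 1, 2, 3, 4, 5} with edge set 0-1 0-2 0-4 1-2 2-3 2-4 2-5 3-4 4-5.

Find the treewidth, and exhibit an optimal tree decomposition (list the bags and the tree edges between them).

Treewidth 2.
One optimal decomposition is:
Bags: B1 = {0, 2, 4}  B2 = {0, 1, 2}  B3 = {2, 4, 5}  B4 = {2, 3, 4}
Tree: B1–B2, B1–B3, B1–B4

The largest bag has 3 vertices, giving width 2; this decomposition certifies tw(G) ≤ 2. Conversely, {0, 1, 2} is a clique of size 3, and the vertices of any clique must share a bag in every tree decomposition; so some bag has ≥ 3 vertices and tw(G) ≥ 2. Therefore the treewidth is 2.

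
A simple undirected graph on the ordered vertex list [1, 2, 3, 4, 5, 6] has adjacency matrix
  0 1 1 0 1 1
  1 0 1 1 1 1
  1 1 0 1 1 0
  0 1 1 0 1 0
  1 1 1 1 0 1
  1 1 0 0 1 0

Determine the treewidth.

3

A width-3 tree decomposition is:
Bags: B1 = {1, 2, 5, 6}  B2 = {1, 2, 3, 5}  B3 = {2, 3, 4, 5}
Tree: B1–B2, B2–B3
The largest bag has 4 vertices, giving width 3; this decomposition certifies tw(G) ≤ 3. Conversely, {1, 2, 3, 5} is a clique of size 4, and the vertices of any clique must share a bag in every tree decomposition; so some bag has ≥ 4 vertices and tw(G) ≥ 3. Hence tw(G) = 3 exactly.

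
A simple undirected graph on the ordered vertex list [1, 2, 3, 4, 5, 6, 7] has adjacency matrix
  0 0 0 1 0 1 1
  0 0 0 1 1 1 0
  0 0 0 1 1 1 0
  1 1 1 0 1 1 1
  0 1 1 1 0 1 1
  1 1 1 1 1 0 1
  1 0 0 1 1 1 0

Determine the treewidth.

A width-3 tree decomposition is:
Bags: B1 = {4, 5, 6, 7}  B2 = {1, 4, 6, 7}  B3 = {2, 4, 5, 6}  B4 = {3, 4, 5, 6}
Tree: B1–B2, B1–B3, B3–B4
Each bag holds 4 vertices, so the decomposition has width 3, which upper-bounds the treewidth. On the other hand G contains the 4-clique {1, 4, 6, 7}. A clique must lie in a single bag of any decomposition, so no decomposition can have width below 3. The upper and lower bounds meet at 3, so that is the treewidth.

3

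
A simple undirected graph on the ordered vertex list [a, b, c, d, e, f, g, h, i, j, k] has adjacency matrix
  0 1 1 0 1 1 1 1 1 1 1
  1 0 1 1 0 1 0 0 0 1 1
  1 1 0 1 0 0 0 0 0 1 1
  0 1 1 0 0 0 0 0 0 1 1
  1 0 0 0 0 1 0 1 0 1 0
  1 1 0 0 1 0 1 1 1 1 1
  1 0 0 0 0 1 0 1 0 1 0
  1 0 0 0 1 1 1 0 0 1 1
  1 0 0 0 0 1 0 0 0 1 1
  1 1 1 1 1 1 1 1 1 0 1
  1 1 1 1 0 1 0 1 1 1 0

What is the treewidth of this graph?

4

A width-4 tree decomposition is:
Bags: B1 = {a, f, h, j, k}  B2 = {a, b, f, j, k}  B3 = {a, e, f, h, j}  B4 = {a, f, g, h, j}  B5 = {a, b, c, j, k}  B6 = {a, f, i, j, k}  B7 = {b, c, d, j, k}
Tree: B1–B2, B1–B3, B3–B4, B2–B5, B1–B6, B5–B7
The largest bag has 5 vertices, giving width 4; this decomposition certifies tw(G) ≤ 4. On the other hand G contains the 5-clique {b, c, d, j, k}. A clique must lie in a single bag of any decomposition, so no decomposition can have width below 4. Therefore the treewidth is 4.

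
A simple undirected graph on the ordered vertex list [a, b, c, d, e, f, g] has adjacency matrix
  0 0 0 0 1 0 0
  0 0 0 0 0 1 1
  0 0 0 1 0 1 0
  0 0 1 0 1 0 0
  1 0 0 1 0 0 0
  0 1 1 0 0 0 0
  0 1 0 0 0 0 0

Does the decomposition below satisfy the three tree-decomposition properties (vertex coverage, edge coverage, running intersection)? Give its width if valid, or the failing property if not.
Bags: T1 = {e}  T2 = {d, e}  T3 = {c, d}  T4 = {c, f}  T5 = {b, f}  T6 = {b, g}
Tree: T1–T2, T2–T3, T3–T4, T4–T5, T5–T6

A tree decomposition must satisfy three properties: every vertex lies in some bag; for every edge, both endpoints lie together in some bag; and for every vertex, the bags containing it form a connected subtree. Here vertex a appears in no bag, so the decomposition is invalid.

No — vertex a appears in no bag.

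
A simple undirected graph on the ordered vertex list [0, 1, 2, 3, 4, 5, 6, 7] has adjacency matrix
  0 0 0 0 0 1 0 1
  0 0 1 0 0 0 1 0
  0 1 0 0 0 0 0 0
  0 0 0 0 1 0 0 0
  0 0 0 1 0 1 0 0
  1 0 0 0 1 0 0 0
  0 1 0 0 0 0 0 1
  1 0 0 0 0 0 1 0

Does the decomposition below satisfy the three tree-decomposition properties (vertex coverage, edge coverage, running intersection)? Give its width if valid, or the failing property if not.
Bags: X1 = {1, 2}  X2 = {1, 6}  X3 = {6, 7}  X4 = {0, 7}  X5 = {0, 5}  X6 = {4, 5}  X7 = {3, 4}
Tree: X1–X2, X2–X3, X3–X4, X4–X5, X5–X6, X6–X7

Vertex coverage: the bags together contain {0, 1, 2, 3, 4, 5, 6, 7}, the full vertex set. Edge coverage: each edge of G has both endpoints in at least one bag. Running intersection: for every vertex, the bags containing it form a connected subtree. All three properties hold, so this is a valid tree decomposition of width max|bag| − 1 = 1, and hence tw(G) ≤ 1.

Yes; width 1.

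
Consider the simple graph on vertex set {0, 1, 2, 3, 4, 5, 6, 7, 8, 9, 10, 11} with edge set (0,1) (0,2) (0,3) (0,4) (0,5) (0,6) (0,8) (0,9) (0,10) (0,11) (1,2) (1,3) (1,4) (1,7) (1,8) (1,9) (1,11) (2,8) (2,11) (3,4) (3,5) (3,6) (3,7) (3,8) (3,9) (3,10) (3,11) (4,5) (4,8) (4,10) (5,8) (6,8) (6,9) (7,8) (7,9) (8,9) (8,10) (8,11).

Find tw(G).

4

A width-4 tree decomposition is:
Bags: B1 = {0, 1, 3, 4, 8}  B2 = {0, 1, 3, 8, 11}  B3 = {0, 1, 3, 8, 9}  B4 = {0, 3, 4, 8, 10}  B5 = {0, 3, 6, 8, 9}  B6 = {0, 1, 2, 8, 11}  B7 = {1, 3, 7, 8, 9}  B8 = {0, 3, 4, 5, 8}
Tree: B1–B2, B2–B3, B1–B4, B3–B5, B2–B6, B3–B7, B4–B8
The largest bag has 5 vertices, giving width 4; this decomposition certifies tw(G) ≤ 4. Conversely, {0, 1, 2, 8, 11} is a clique of size 5, and the vertices of any clique must share a bag in every tree decomposition; so some bag has ≥ 5 vertices and tw(G) ≥ 4. Therefore the treewidth is 4.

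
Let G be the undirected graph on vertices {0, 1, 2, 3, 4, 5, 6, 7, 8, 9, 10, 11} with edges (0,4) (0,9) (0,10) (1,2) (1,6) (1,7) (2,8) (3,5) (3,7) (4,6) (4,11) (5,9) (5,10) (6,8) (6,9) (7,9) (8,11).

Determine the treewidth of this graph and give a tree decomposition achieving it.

Treewidth 3.
One optimal decomposition is:
Bags: B1 = {3, 5, 7, 10}  B2 = {5, 7, 9, 10}  B3 = {0, 7, 9, 10}  B4 = {0, 1, 7, 9}  B5 = {0, 1, 6, 9}  B6 = {0, 1, 4, 6}  B7 = {1, 2, 4, 6}  B8 = {2, 4, 6, 8}  B9 = {2, 4, 8, 11}
Tree: B1–B2, B2–B3, B3–B4, B4–B5, B5–B6, B6–B7, B7–B8, B8–B9

Every bag has size at most 4, so the width is 4 − 1 = 3 and tw(G) ≤ 3. For the lower bound: the 4 vertex sets {3,5,10}, {7}, {9}, {0,1,4,6} are disjoint, each induces a connected subgraph, and every pair is joined by at least one edge of G. Contracting each set to a single vertex therefore yields K_{4} as a minor, and since treewidth is minor-monotone, tw(G) ≥ tw(K_{4}) = 3. Combining the bounds, tw(G) = 3.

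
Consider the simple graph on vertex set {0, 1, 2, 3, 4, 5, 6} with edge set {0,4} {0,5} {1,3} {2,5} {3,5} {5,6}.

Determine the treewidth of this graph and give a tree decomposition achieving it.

Treewidth 1.
One such decomposition:
Bags: B1 = {5, 6}  B2 = {0, 5}  B3 = {3, 5}  B4 = {2, 5}  B5 = {0, 4}  B6 = {1, 3}
Tree: B1–B2, B2–B3, B3–B4, B2–B5, B3–B6

Each bag holds 2 vertices, so the decomposition has width 1, which upper-bounds the treewidth. Any graph with an edge has treewidth ≥ 1, and G has the edge 6–5. Therefore the treewidth is 1.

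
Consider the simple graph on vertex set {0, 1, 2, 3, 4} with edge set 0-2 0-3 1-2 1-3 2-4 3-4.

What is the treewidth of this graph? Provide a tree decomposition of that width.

Each bag holds 3 vertices, so the decomposition has width 2, which upper-bounds the treewidth. Since 4–3–0–2–4 is a cycle in G, G is not acyclic. Forests are exactly the graphs of treewidth ≤ 1, so tw(G) ≥ 2. Combining the bounds, tw(G) = 2.

Treewidth 2.
One such decomposition:
Bags: B1 = {2, 3, 4}  B2 = {0, 2, 3}  B3 = {1, 2, 3}
Tree: B1–B2, B2–B3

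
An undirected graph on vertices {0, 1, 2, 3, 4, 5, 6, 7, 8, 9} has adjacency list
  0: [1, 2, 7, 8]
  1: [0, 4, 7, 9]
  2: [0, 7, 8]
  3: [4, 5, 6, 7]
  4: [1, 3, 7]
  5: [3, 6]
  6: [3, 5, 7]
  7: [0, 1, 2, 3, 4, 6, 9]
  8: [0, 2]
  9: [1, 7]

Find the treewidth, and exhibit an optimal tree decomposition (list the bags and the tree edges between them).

Treewidth 2.
Bags: B1 = {1, 4, 7}  B2 = {1, 7, 9}  B3 = {0, 1, 7}  B4 = {3, 4, 7}  B5 = {0, 2, 7}  B6 = {3, 6, 7}  B7 = {3, 5, 6}  B8 = {0, 2, 8}
Tree: B1–B2, B2–B3, B1–B4, B3–B5, B4–B6, B6–B7, B5–B8

The largest bag has 3 vertices, giving width 2; this decomposition certifies tw(G) ≤ 2. On the other hand G contains the 3-clique {0, 2, 8}. A clique must lie in a single bag of any decomposition, so no decomposition can have width below 2. Hence tw(G) = 2 exactly.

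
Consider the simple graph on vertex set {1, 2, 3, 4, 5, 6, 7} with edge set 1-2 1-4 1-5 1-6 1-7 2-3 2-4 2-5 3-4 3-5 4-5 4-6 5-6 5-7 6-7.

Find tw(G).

3

A width-3 tree decomposition is:
Bags: B1 = {1, 5, 6, 7}  B2 = {1, 4, 5, 6}  B3 = {1, 2, 4, 5}  B4 = {2, 3, 4, 5}
Tree: B1–B2, B2–B3, B3–B4
Every bag has size at most 4, so the width is 4 − 1 = 3 and tw(G) ≤ 3. Conversely, {1, 2, 4, 5} is a clique of size 4, and the vertices of any clique must share a bag in every tree decomposition; so some bag has ≥ 4 vertices and tw(G) ≥ 3. Therefore the treewidth is 3.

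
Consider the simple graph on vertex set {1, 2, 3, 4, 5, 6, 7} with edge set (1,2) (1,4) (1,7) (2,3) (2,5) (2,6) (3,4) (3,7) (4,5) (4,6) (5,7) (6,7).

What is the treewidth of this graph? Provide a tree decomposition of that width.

The largest bag has 4 vertices, giving width 3; this decomposition certifies tw(G) ≤ 3. For the lower bound: the 4 vertex sets {1,7}, {2,5}, {4}, {3} are disjoint, each induces a connected subgraph, and every pair is joined by at least one edge of G. Contracting each set to a single vertex therefore yields K_{4} as a minor, and since treewidth is minor-monotone, tw(G) ≥ tw(K_{4}) = 3. Combining the bounds, tw(G) = 3.

Treewidth 3.
Bags: B1 = {1, 2, 4, 7}  B2 = {2, 4, 5, 7}  B3 = {2, 3, 4, 7}  B4 = {2, 4, 6, 7}
Tree: B1–B2, B2–B3, B3–B4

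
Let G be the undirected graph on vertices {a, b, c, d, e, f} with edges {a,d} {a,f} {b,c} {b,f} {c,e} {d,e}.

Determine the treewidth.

2

A width-2 tree decomposition is:
Bags: B1 = {c, d, e}  B2 = {b, c, d}  B3 = {b, d, f}  B4 = {a, d, f}
Tree: B1–B2, B2–B3, B3–B4
The largest bag has 3 vertices, giving width 2; this decomposition certifies tw(G) ≤ 2. The edges d–e–c–b–f–a–d form a cycle, so G is not a tree and its treewidth is at least 2. The upper and lower bounds meet at 2, so that is the treewidth.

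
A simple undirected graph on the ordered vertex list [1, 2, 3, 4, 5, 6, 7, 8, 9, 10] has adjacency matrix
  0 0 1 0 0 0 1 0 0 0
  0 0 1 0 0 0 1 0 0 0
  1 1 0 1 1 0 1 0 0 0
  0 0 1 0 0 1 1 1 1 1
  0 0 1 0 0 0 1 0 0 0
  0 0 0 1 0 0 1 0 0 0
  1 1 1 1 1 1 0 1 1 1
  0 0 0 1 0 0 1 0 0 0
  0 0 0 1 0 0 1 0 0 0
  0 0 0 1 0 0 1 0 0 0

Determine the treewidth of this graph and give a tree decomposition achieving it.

Treewidth 2.
One optimal decomposition is:
Bags: B1 = {3, 4, 7}  B2 = {4, 7, 8}  B3 = {3, 5, 7}  B4 = {1, 3, 7}  B5 = {4, 7, 9}  B6 = {4, 6, 7}  B7 = {4, 7, 10}  B8 = {2, 3, 7}
Tree: B1–B2, B1–B3, B3–B4, B2–B5, B1–B6, B1–B7, B3–B8

Each bag holds 3 vertices, so the decomposition has width 2, which upper-bounds the treewidth. For the lower bound, the 3 vertices {1, 3, 7} are pairwise adjacent, and any tree decomposition puts a clique entirely inside one bag — forcing width ≥ 2. Therefore the treewidth is 2.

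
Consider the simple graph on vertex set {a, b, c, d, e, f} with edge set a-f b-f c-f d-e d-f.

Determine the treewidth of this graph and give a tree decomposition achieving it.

Treewidth 1.
One optimal decomposition is:
Bags: B1 = {d, f}  B2 = {c, f}  B3 = {d, e}  B4 = {a, f}  B5 = {b, f}
Tree: B1–B2, B1–B3, B1–B4, B2–B5

The largest bag has 2 vertices, giving width 1; this decomposition certifies tw(G) ≤ 1. G has an edge, so its treewidth is at least 1. Therefore the treewidth is 1.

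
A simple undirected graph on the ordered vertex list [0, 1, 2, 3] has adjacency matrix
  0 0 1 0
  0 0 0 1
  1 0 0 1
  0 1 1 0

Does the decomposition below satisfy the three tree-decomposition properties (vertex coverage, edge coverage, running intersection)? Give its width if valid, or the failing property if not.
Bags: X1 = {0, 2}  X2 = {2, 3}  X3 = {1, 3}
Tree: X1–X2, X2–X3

Yes; width 1.

Checking the three conditions: (i) the bags cover all of {0, 1, 2, 3}; (ii) for each edge, some bag contains both endpoints; (iii) the bags containing any fixed vertex form a subtree. All hold, so the decomposition is valid with width 2 − 1 = 1.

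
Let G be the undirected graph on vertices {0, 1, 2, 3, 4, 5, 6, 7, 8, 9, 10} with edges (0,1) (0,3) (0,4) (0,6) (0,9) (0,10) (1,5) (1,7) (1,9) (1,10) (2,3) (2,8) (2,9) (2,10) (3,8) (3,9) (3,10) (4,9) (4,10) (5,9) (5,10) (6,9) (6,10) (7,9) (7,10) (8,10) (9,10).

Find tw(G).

A width-3 tree decomposition is:
Bags: B1 = {0, 6, 9, 10}  B2 = {0, 3, 9, 10}  B3 = {0, 1, 9, 10}  B4 = {0, 4, 9, 10}  B5 = {2, 3, 9, 10}  B6 = {1, 7, 9, 10}  B7 = {2, 3, 8, 10}  B8 = {1, 5, 9, 10}
Tree: B1–B2, B1–B3, B3–B4, B2–B5, B3–B6, B5–B7, B6–B8
The largest bag has 4 vertices, giving width 3; this decomposition certifies tw(G) ≤ 3. For the lower bound, the 4 vertices {2, 3, 8, 10} are pairwise adjacent, and any tree decomposition puts a clique entirely inside one bag — forcing width ≥ 3. Combining the bounds, tw(G) = 3.

3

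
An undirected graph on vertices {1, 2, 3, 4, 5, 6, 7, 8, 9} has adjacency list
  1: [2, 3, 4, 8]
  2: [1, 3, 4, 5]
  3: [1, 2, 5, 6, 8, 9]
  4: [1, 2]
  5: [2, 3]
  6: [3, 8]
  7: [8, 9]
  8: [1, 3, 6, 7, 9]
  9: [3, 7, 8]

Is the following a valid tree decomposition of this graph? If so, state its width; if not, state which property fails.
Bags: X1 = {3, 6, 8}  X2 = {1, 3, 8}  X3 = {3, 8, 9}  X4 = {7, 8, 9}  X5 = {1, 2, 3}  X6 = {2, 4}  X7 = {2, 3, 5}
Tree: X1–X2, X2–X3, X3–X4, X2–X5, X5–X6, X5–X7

No — edge (1,4) lies in no bag.

A tree decomposition must satisfy three properties: every vertex lies in some bag; for every edge, both endpoints lie together in some bag; and for every vertex, the bags containing it form a connected subtree. Here edge (1,4) lies in no bag, so the decomposition is invalid.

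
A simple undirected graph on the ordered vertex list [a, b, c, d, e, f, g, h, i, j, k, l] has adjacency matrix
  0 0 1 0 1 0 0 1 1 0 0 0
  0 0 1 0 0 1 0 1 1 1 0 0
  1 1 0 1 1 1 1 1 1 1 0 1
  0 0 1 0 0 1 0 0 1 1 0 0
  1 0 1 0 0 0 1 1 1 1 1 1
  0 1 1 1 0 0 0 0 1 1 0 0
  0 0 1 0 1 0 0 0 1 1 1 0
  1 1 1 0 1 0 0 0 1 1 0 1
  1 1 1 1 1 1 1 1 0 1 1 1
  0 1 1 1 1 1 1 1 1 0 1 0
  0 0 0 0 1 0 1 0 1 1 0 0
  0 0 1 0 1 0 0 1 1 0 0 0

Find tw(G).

4

A width-4 tree decomposition is:
Bags: B1 = {c, e, h, i, j}  B2 = {c, e, h, i, l}  B3 = {a, c, e, h, i}  B4 = {c, e, g, i, j}  B5 = {b, c, h, i, j}  B6 = {b, c, f, i, j}  B7 = {c, d, f, i, j}  B8 = {e, g, i, j, k}
Tree: B1–B2, B2–B3, B1–B4, B1–B5, B5–B6, B6–B7, B4–B8
Each bag holds 5 vertices, so the decomposition has width 4, which upper-bounds the treewidth. On the other hand G contains the 5-clique {c, e, g, i, j}. A clique must lie in a single bag of any decomposition, so no decomposition can have width below 4. Therefore the treewidth is 4.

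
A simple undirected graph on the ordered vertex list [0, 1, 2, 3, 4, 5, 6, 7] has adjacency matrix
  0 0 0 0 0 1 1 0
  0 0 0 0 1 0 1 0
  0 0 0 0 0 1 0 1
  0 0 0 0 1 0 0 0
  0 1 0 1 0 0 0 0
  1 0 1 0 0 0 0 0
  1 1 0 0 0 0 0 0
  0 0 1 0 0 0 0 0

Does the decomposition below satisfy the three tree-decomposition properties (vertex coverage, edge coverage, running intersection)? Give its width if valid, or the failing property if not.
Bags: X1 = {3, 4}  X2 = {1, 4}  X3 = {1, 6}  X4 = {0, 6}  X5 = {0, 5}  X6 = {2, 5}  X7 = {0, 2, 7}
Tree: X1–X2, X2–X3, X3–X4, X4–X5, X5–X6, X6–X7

A tree decomposition must satisfy three properties: every vertex lies in some bag; for every edge, both endpoints lie together in some bag; and for every vertex, the bags containing it form a connected subtree. Here bags containing vertex 0 are not connected in the tree, so the decomposition is invalid.

No — bags containing vertex 0 are not connected in the tree.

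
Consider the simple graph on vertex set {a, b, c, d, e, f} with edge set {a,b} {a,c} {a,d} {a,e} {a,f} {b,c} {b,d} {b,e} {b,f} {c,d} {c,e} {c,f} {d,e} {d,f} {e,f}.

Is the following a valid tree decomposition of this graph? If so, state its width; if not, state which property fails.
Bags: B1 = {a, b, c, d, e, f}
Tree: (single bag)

Every vertex of G appears in some bag (union = {a, b, c, d, e, f}); every edge is covered by a bag; and for each vertex v the set of bags containing v is connected in the bag tree. The decomposition is therefore valid. The largest bag has 6 vertices, so the width is 5.

Yes; width 5.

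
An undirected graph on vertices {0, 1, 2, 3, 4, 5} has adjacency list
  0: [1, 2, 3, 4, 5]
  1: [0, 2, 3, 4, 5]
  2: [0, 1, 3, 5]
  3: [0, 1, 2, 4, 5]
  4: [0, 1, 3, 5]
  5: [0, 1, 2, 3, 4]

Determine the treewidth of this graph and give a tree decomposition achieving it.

Treewidth 4.
One such decomposition:
Bags: B1 = {0, 1, 2, 3, 5}  B2 = {0, 1, 3, 4, 5}
Tree: B1–B2

Each bag holds 5 vertices, so the decomposition has width 4, which upper-bounds the treewidth. Conversely, {0, 1, 2, 3, 5} is a clique of size 5, and the vertices of any clique must share a bag in every tree decomposition; so some bag has ≥ 5 vertices and tw(G) ≥ 4. Hence tw(G) = 4 exactly.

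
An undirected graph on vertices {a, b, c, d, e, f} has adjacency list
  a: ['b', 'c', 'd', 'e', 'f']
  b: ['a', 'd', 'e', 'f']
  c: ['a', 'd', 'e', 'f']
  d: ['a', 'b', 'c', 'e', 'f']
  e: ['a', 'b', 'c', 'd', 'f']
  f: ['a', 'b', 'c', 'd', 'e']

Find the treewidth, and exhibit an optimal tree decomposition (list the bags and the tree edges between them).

Treewidth 4.
One optimal decomposition is:
Bags: B1 = {a, c, d, e, f}  B2 = {a, b, d, e, f}
Tree: B1–B2

Each bag holds 5 vertices, so the decomposition has width 4, which upper-bounds the treewidth. Conversely, {a, c, d, e, f} is a clique of size 5, and the vertices of any clique must share a bag in every tree decomposition; so some bag has ≥ 5 vertices and tw(G) ≥ 4. The upper and lower bounds meet at 4, so that is the treewidth.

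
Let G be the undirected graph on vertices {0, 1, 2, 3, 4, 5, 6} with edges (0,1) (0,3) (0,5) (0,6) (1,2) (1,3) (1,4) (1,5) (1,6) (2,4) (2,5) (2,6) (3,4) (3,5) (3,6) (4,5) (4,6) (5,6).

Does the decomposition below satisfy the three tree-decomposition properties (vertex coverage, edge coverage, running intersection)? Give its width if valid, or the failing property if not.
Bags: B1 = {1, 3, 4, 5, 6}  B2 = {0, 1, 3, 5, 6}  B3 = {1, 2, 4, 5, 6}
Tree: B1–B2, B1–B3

Yes; width 4.

Vertex coverage: the bags together contain {0, 1, 2, 3, 4, 5, 6}, the full vertex set. Edge coverage: each edge of G has both endpoints in at least one bag. Running intersection: for every vertex, the bags containing it form a connected subtree. All three properties hold, so this is a valid tree decomposition of width max|bag| − 1 = 4, and hence tw(G) ≤ 4.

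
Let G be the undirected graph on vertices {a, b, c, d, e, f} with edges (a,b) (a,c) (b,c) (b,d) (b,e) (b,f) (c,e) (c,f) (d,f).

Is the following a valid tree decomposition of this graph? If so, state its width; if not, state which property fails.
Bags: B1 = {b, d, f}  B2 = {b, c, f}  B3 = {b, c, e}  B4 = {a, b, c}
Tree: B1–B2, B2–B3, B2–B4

Checking the three conditions: (i) the bags cover all of {a, b, c, d, e, f}; (ii) for each edge, some bag contains both endpoints; (iii) the bags containing any fixed vertex form a subtree. All hold, so the decomposition is valid with width 3 − 1 = 2.

Yes; width 2.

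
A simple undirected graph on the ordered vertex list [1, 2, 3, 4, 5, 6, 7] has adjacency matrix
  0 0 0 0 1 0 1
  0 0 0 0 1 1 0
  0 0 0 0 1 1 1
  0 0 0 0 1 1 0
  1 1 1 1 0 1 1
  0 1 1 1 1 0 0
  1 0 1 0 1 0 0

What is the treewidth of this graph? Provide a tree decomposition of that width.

The largest bag has 3 vertices, giving width 2; this decomposition certifies tw(G) ≤ 2. For the lower bound, the 3 vertices {1, 5, 7} are pairwise adjacent, and any tree decomposition puts a clique entirely inside one bag — forcing width ≥ 2. Therefore the treewidth is 2.

Treewidth 2.
One such decomposition:
Bags: B1 = {3, 5, 6}  B2 = {3, 5, 7}  B3 = {4, 5, 6}  B4 = {1, 5, 7}  B5 = {2, 5, 6}
Tree: B1–B2, B1–B3, B2–B4, B1–B5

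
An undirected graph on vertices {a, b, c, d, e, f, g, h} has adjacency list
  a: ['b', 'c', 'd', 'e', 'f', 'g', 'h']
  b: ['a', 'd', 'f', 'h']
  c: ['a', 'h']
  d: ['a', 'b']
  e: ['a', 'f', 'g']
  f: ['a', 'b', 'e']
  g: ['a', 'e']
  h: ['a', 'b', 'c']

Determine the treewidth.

2

A width-2 tree decomposition is:
Bags: B1 = {a, b, h}  B2 = {a, b, f}  B3 = {a, b, d}  B4 = {a, e, f}  B5 = {a, c, h}  B6 = {a, e, g}
Tree: B1–B2, B1–B3, B2–B4, B1–B5, B4–B6
Every bag has size at most 3, so the width is 3 − 1 = 2 and tw(G) ≤ 2. On the other hand G contains the 3-clique {a, e, g}. A clique must lie in a single bag of any decomposition, so no decomposition can have width below 2. Combining the bounds, tw(G) = 2.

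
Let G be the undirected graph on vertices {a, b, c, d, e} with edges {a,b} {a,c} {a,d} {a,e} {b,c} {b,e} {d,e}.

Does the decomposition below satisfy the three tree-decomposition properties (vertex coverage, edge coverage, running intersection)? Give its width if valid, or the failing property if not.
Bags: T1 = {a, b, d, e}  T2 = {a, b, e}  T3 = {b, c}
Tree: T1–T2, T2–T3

A tree decomposition must satisfy three properties: every vertex lies in some bag; for every edge, both endpoints lie together in some bag; and for every vertex, the bags containing it form a connected subtree. Here edge (a,c) lies in no bag, so the decomposition is invalid.

No — edge (a,c) lies in no bag.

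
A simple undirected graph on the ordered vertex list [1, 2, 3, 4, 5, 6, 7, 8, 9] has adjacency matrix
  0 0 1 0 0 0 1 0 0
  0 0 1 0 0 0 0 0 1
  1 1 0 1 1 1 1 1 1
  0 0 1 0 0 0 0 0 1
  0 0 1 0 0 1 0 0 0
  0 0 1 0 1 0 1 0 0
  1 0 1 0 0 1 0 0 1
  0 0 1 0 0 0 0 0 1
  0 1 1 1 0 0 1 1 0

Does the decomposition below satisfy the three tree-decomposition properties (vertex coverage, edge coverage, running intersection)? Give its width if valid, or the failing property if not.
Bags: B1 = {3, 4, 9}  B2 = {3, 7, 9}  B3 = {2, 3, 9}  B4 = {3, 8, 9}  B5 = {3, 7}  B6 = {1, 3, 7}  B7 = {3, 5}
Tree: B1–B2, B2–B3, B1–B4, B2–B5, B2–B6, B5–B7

No — vertex 6 appears in no bag.

A tree decomposition must satisfy three properties: every vertex lies in some bag; for every edge, both endpoints lie together in some bag; and for every vertex, the bags containing it form a connected subtree. Here vertex 6 appears in no bag, so the decomposition is invalid.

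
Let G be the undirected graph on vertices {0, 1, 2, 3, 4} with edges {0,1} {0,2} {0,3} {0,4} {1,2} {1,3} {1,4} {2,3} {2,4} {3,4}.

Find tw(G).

4

A width-4 tree decomposition is:
Bags: B1 = {0, 1, 2, 3, 4}
Tree: (single bag)
A single bag containing all 5 vertices is trivially a valid decomposition of width 4. For the lower bound, the 5 vertices {0, 1, 2, 3, 4} are pairwise adjacent, and any tree decomposition puts a clique entirely inside one bag — forcing width ≥ 4. Therefore the treewidth is 4.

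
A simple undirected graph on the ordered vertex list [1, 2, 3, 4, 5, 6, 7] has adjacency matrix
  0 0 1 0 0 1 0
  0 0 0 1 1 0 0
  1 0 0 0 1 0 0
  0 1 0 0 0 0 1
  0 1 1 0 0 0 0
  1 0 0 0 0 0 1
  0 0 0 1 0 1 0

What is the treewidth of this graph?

2

A width-2 tree decomposition is:
Bags: B1 = {2, 4, 7}  B2 = {2, 5, 7}  B3 = {3, 5, 7}  B4 = {1, 3, 7}  B5 = {1, 6, 7}
Tree: B1–B2, B2–B3, B3–B4, B4–B5
Every bag has size at most 3, so the width is 3 − 1 = 2 and tw(G) ≤ 2. Since 7–4–2–5–3–1–6–7 is a cycle in G, G is not acyclic. Forests are exactly the graphs of treewidth ≤ 1, so tw(G) ≥ 2. Therefore the treewidth is 2.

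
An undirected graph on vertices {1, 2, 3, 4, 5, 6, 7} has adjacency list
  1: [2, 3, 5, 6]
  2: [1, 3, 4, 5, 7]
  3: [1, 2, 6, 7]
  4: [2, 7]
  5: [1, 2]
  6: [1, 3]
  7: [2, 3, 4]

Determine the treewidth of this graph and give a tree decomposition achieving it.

Treewidth 2.
Bags: B1 = {1, 2, 3}  B2 = {1, 3, 6}  B3 = {2, 3, 7}  B4 = {2, 4, 7}  B5 = {1, 2, 5}
Tree: B1–B2, B1–B3, B3–B4, B1–B5

Every bag has size at most 3, so the width is 3 − 1 = 2 and tw(G) ≤ 2. On the other hand G contains the 3-clique {1, 2, 3}. A clique must lie in a single bag of any decomposition, so no decomposition can have width below 2. Therefore the treewidth is 2.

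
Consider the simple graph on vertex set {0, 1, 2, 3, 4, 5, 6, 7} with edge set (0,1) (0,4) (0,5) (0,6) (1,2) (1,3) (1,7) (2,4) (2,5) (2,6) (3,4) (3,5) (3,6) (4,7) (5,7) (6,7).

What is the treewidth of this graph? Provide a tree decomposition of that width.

The largest bag has 5 vertices, giving width 4; this decomposition certifies tw(G) ≤ 4. For the lower bound: the 5 vertex sets {4,7}, {2,5}, {0,6}, {1}, {3} are disjoint, each induces a connected subgraph, and every pair is joined by at least one edge of G. Contracting each set to a single vertex therefore yields K_{5} as a minor, and since treewidth is minor-monotone, tw(G) ≥ tw(K_{5}) = 4. Therefore the treewidth is 4.

Treewidth 4.
Bags: B1 = {1, 4, 5, 6, 7}  B2 = {1, 2, 4, 5, 6}  B3 = {0, 1, 4, 5, 6}  B4 = {1, 3, 4, 5, 6}
Tree: B1–B2, B2–B3, B3–B4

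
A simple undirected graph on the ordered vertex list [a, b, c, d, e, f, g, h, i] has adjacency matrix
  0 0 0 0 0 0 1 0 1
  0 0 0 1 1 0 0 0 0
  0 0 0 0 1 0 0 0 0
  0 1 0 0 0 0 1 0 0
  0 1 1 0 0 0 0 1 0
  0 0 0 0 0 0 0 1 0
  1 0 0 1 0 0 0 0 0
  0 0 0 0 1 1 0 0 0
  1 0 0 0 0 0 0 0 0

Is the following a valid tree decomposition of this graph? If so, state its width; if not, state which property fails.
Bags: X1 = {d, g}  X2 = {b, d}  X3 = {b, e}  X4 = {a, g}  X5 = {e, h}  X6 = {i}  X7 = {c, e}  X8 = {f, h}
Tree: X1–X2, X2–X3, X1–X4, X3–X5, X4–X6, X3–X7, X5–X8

A tree decomposition must satisfy three properties: every vertex lies in some bag; for every edge, both endpoints lie together in some bag; and for every vertex, the bags containing it form a connected subtree. Here edge (a,i) lies in no bag, so the decomposition is invalid.

No — edge (a,i) lies in no bag.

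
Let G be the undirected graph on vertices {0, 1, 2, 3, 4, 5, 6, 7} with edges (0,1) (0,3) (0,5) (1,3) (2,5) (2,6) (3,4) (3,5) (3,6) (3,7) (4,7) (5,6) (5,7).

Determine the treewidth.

2

A width-2 tree decomposition is:
Bags: B1 = {0, 3, 5}  B2 = {3, 5, 7}  B3 = {3, 5, 6}  B4 = {2, 5, 6}  B5 = {0, 1, 3}  B6 = {3, 4, 7}
Tree: B1–B2, B2–B3, B3–B4, B1–B5, B2–B6
Each bag holds 3 vertices, so the decomposition has width 2, which upper-bounds the treewidth. On the other hand G contains the 3-clique {2, 5, 6}. A clique must lie in a single bag of any decomposition, so no decomposition can have width below 2. Combining the bounds, tw(G) = 2.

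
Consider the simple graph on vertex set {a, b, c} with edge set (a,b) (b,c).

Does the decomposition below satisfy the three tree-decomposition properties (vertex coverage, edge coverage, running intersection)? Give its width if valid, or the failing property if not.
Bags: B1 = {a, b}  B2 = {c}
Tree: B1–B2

No — edge (b,c) lies in no bag.

A tree decomposition must satisfy three properties: every vertex lies in some bag; for every edge, both endpoints lie together in some bag; and for every vertex, the bags containing it form a connected subtree. Here edge (b,c) lies in no bag, so the decomposition is invalid.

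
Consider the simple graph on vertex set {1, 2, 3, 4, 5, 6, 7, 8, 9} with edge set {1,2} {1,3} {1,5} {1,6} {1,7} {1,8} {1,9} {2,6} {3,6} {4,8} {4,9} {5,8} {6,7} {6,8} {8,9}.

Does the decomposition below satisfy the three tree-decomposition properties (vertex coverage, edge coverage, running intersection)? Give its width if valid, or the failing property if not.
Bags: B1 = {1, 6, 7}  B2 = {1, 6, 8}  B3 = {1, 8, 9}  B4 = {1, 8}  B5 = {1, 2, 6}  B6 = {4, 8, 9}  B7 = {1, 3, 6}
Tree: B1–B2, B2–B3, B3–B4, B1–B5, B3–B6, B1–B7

A tree decomposition must satisfy three properties: every vertex lies in some bag; for every edge, both endpoints lie together in some bag; and for every vertex, the bags containing it form a connected subtree. Here vertex 5 appears in no bag, so the decomposition is invalid.

No — vertex 5 appears in no bag.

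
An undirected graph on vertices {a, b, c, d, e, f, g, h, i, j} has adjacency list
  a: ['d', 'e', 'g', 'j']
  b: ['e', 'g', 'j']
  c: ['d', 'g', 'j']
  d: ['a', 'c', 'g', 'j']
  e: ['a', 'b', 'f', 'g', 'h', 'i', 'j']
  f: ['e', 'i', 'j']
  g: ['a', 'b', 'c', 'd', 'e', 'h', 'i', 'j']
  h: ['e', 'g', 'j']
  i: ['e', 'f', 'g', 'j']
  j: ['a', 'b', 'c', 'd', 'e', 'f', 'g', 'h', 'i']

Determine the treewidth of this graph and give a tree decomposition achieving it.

Treewidth 3.
One optimal decomposition is:
Bags: B1 = {a, d, g, j}  B2 = {a, e, g, j}  B3 = {b, e, g, j}  B4 = {e, g, h, j}  B5 = {e, g, i, j}  B6 = {c, d, g, j}  B7 = {e, f, i, j}
Tree: B1–B2, B2–B3, B2–B4, B2–B5, B1–B6, B5–B7

Every bag has size at most 4, so the width is 4 − 1 = 3 and tw(G) ≤ 3. On the other hand G contains the 4-clique {c, d, g, j}. A clique must lie in a single bag of any decomposition, so no decomposition can have width below 3. Hence tw(G) = 3 exactly.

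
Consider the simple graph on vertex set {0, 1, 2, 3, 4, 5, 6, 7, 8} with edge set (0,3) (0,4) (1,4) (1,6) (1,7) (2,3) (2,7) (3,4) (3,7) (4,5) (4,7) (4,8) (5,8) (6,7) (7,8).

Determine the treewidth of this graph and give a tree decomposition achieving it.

Treewidth 2.
One such decomposition:
Bags: B1 = {3, 4, 7}  B2 = {1, 4, 7}  B3 = {0, 3, 4}  B4 = {4, 7, 8}  B5 = {4, 5, 8}  B6 = {2, 3, 7}  B7 = {1, 6, 7}
Tree: B1–B2, B1–B3, B2–B4, B4–B5, B1–B6, B2–B7

Every bag has size at most 3, so the width is 3 − 1 = 2 and tw(G) ≤ 2. For the lower bound, the 3 vertices {2, 3, 7} are pairwise adjacent, and any tree decomposition puts a clique entirely inside one bag — forcing width ≥ 2. The upper and lower bounds meet at 2, so that is the treewidth.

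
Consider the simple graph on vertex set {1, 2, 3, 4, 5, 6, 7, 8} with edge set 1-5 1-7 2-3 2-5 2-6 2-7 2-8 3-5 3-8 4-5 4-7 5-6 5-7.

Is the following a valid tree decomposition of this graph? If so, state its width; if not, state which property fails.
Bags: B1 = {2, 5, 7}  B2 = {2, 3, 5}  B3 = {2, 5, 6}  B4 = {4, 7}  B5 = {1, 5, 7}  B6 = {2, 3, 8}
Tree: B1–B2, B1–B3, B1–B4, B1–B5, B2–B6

A tree decomposition must satisfy three properties: every vertex lies in some bag; for every edge, both endpoints lie together in some bag; and for every vertex, the bags containing it form a connected subtree. Here edge (5,4) lies in no bag, so the decomposition is invalid.

No — edge (5,4) lies in no bag.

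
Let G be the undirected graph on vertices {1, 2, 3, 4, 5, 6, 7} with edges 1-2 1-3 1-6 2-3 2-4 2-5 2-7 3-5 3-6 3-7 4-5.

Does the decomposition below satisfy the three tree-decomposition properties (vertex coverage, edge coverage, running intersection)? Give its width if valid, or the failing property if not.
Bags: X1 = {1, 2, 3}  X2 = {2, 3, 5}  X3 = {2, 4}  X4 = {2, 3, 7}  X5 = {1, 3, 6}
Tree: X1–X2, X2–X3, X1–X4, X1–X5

No — edge (5,4) lies in no bag.

A tree decomposition must satisfy three properties: every vertex lies in some bag; for every edge, both endpoints lie together in some bag; and for every vertex, the bags containing it form a connected subtree. Here edge (5,4) lies in no bag, so the decomposition is invalid.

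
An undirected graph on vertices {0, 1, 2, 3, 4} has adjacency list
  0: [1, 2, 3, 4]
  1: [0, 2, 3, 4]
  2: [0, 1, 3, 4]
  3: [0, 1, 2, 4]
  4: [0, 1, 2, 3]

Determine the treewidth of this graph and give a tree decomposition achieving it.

Treewidth 4.
One such decomposition:
Bags: B1 = {0, 1, 2, 3, 4}
Tree: (single bag)

A single bag containing all 5 vertices is trivially a valid decomposition of width 4. Conversely, {0, 1, 2, 3, 4} is a clique of size 5, and the vertices of any clique must share a bag in every tree decomposition; so some bag has ≥ 5 vertices and tw(G) ≥ 4. Hence tw(G) = 4 exactly.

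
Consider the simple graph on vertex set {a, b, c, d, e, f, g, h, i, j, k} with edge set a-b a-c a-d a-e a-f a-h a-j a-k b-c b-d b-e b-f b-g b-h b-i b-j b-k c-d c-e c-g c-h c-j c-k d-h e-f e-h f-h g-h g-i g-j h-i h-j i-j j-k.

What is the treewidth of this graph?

A width-4 tree decomposition is:
Bags: B1 = {a, b, c, h, j}  B2 = {b, c, g, h, j}  B3 = {a, b, c, e, h}  B4 = {a, b, c, j, k}  B5 = {b, g, h, i, j}  B6 = {a, b, c, d, h}  B7 = {a, b, e, f, h}
Tree: B1–B2, B1–B3, B1–B4, B2–B5, B3–B6, B3–B7
Every bag has size at most 5, so the width is 5 − 1 = 4 and tw(G) ≤ 4. On the other hand G contains the 5-clique {b, c, g, h, j}. A clique must lie in a single bag of any decomposition, so no decomposition can have width below 4. Therefore the treewidth is 4.

4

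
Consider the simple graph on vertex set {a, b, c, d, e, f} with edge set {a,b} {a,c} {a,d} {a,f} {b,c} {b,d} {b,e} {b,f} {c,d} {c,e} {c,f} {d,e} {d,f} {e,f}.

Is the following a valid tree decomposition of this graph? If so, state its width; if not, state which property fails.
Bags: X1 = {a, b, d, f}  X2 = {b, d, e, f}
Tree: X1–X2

A tree decomposition must satisfy three properties: every vertex lies in some bag; for every edge, both endpoints lie together in some bag; and for every vertex, the bags containing it form a connected subtree. Here vertex c appears in no bag, so the decomposition is invalid.

No — vertex c appears in no bag.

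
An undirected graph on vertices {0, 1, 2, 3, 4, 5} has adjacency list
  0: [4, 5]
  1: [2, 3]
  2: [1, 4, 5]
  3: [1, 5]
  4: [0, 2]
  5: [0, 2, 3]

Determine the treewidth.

2

A width-2 tree decomposition is:
Bags: B1 = {0, 2, 4}  B2 = {0, 2, 5}  B3 = {1, 2, 5}  B4 = {1, 3, 5}
Tree: B1–B2, B2–B3, B3–B4
Each bag holds 3 vertices, so the decomposition has width 2, which upper-bounds the treewidth. For the lower bound, G contains the cycle 4–0–5–2–4, so G is not a forest; only forests have treewidth ≤ 1, hence tw(G) ≥ 2. Therefore the treewidth is 2.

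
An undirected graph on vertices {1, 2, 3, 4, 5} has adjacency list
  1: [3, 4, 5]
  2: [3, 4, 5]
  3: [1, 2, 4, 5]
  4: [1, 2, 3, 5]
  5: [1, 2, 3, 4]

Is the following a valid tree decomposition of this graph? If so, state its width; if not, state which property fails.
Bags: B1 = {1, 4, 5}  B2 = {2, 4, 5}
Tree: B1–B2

A tree decomposition must satisfy three properties: every vertex lies in some bag; for every edge, both endpoints lie together in some bag; and for every vertex, the bags containing it form a connected subtree. Here vertex 3 appears in no bag, so the decomposition is invalid.

No — vertex 3 appears in no bag.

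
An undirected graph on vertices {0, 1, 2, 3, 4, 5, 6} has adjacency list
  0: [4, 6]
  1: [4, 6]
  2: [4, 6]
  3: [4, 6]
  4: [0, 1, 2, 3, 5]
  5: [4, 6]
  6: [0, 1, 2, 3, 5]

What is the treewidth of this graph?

2

A width-2 tree decomposition is:
Bags: B1 = {1, 4, 6}  B2 = {4, 5, 6}  B3 = {2, 4, 6}  B4 = {3, 4, 6}  B5 = {0, 4, 6}
Tree: B1–B2, B2–B3, B3–B4, B4–B5
Every bag has size at most 3, so the width is 3 − 1 = 2 and tw(G) ≤ 2. Since 4–1–6–5–4 is a cycle in G, G is not acyclic. Forests are exactly the graphs of treewidth ≤ 1, so tw(G) ≥ 2. Therefore the treewidth is 2.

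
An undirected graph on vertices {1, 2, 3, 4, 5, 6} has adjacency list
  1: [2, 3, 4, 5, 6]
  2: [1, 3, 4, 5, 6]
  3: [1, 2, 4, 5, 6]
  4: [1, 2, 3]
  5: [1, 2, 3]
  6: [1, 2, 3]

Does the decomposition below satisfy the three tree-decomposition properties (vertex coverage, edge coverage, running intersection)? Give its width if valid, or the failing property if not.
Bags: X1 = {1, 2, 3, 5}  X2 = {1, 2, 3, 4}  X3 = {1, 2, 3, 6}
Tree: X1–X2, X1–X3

Yes; width 3.

Every vertex of G appears in some bag (union = {1, 2, 3, 4, 5, 6}); every edge is covered by a bag; and for each vertex v the set of bags containing v is connected in the bag tree. The decomposition is therefore valid. The largest bag has 4 vertices, so the width is 3.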